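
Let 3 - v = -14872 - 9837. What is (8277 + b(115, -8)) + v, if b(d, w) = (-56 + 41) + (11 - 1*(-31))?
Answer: 33016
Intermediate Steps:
v = 24712 (v = 3 - (-14872 - 9837) = 3 - 1*(-24709) = 3 + 24709 = 24712)
b(d, w) = 27 (b(d, w) = -15 + (11 + 31) = -15 + 42 = 27)
(8277 + b(115, -8)) + v = (8277 + 27) + 24712 = 8304 + 24712 = 33016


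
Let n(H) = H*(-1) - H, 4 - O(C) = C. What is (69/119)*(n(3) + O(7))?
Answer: -621/119 ≈ -5.2185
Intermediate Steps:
O(C) = 4 - C
n(H) = -2*H (n(H) = -H - H = -2*H)
(69/119)*(n(3) + O(7)) = (69/119)*(-2*3 + (4 - 1*7)) = (69*(1/119))*(-6 + (4 - 7)) = 69*(-6 - 3)/119 = (69/119)*(-9) = -621/119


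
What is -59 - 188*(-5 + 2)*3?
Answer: 1633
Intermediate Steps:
-59 - 188*(-5 + 2)*3 = -59 - (-564)*3 = -59 - 188*(-9) = -59 + 1692 = 1633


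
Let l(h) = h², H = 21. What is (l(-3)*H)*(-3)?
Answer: -567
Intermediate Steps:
(l(-3)*H)*(-3) = ((-3)²*21)*(-3) = (9*21)*(-3) = 189*(-3) = -567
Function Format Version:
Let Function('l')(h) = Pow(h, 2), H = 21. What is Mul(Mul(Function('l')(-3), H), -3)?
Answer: -567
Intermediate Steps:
Mul(Mul(Function('l')(-3), H), -3) = Mul(Mul(Pow(-3, 2), 21), -3) = Mul(Mul(9, 21), -3) = Mul(189, -3) = -567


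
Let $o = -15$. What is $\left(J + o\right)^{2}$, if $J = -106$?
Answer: $14641$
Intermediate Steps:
$\left(J + o\right)^{2} = \left(-106 - 15\right)^{2} = \left(-121\right)^{2} = 14641$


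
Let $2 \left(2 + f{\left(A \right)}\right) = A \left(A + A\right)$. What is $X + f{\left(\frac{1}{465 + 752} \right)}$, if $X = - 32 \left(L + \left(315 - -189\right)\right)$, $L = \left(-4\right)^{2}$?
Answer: $- \frac{24648283137}{1481089} \approx -16642.0$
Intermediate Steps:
$L = 16$
$X = -16640$ ($X = - 32 \left(16 + \left(315 - -189\right)\right) = - 32 \left(16 + \left(315 + 189\right)\right) = - 32 \left(16 + 504\right) = \left(-32\right) 520 = -16640$)
$f{\left(A \right)} = -2 + A^{2}$ ($f{\left(A \right)} = -2 + \frac{A \left(A + A\right)}{2} = -2 + \frac{A 2 A}{2} = -2 + \frac{2 A^{2}}{2} = -2 + A^{2}$)
$X + f{\left(\frac{1}{465 + 752} \right)} = -16640 - \left(2 - \left(\frac{1}{465 + 752}\right)^{2}\right) = -16640 - \left(2 - \left(\frac{1}{1217}\right)^{2}\right) = -16640 + \left(-2 + \frac{1}{1481089}\right) = -16640 - \frac{2962177}{1481089} = - \frac{24648283137}{1481089}$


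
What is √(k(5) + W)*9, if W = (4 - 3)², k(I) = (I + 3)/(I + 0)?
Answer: 9*√65/5 ≈ 14.512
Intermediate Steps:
k(I) = (3 + I)/I
W = 1 (W = 1² = 1)
√(k(5) + W)*9 = √((3 + 5)/5 + 1)*9 = √((⅕)*8 + 1)*9 = √(8/5 + 1)*9 = √(13/5)*9 = (√65/5)*9 = 9*√65/5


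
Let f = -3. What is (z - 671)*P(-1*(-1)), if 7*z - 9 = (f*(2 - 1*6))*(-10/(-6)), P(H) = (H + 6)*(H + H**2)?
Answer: -9336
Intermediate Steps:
P(H) = (6 + H)*(H + H**2)
z = 29/7 (z = 9/7 + ((-3*(2 - 1*6))*(-10/(-6)))/7 = 9/7 + ((-3*(2 - 6))*(-10*(-1/6)))/7 = 9/7 + (-3*(-4)*(5/3))/7 = 9/7 + (12*(5/3))/7 = 9/7 + (1/7)*20 = 9/7 + 20/7 = 29/7 ≈ 4.1429)
(z - 671)*P(-1*(-1)) = (29/7 - 671)*((-1*(-1))*(6 + (-1*(-1))**2 + 7*(-1*(-1)))) = -4668*(6 + 1**2 + 7*1)/7 = -4668*(6 + 1 + 7)/7 = -4668*14/7 = -4668/7*14 = -9336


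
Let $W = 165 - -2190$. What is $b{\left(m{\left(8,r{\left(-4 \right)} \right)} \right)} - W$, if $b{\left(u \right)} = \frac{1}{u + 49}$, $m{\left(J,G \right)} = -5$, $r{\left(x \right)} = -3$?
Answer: $- \frac{103619}{44} \approx -2355.0$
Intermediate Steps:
$b{\left(u \right)} = \frac{1}{49 + u}$
$W = 2355$ ($W = 165 + 2190 = 2355$)
$b{\left(m{\left(8,r{\left(-4 \right)} \right)} \right)} - W = \frac{1}{49 - 5} - 2355 = \frac{1}{44} - 2355 = - \frac{103619}{44}$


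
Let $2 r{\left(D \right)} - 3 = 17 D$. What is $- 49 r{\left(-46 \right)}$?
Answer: $\frac{38171}{2} \approx 19086.0$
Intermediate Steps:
$r{\left(D \right)} = \frac{3}{2} + \frac{17 D}{2}$
$- 49 r{\left(-46 \right)} = - 49 \left(\frac{3}{2} + \frac{17}{2} \left(-46\right)\right) = - 49 \left(\frac{3}{2} - 391\right) = \left(-49\right) \left(- \frac{779}{2}\right) = \frac{38171}{2}$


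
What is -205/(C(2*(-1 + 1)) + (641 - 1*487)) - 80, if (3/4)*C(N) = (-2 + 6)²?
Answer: -42695/526 ≈ -81.169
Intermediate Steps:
C(N) = 64/3 (C(N) = 4*(-2 + 6)²/3 = (4/3)*4² = (4/3)*16 = 64/3)
-205/(C(2*(-1 + 1)) + (641 - 1*487)) - 80 = -205/(64/3 + (641 - 1*487)) - 80 = -205/(64/3 + (641 - 487)) - 80 = -205/(64/3 + 154) - 80 = -205/526/3 - 80 = -205*3/526 - 80 = -615/526 - 80 = -42695/526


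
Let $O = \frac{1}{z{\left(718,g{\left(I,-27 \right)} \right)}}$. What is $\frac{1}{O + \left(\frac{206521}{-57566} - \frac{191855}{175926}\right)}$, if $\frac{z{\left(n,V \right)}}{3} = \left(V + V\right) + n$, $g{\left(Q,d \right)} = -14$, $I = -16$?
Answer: $- \frac{6494308290}{30377856593} \approx -0.21378$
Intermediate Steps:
$z{\left(n,V \right)} = 3 n + 6 V$ ($z{\left(n,V \right)} = 3 \left(\left(V + V\right) + n\right) = 3 \left(2 V + n\right) = 3 \left(n + 2 V\right) = 3 n + 6 V$)
$O = \frac{1}{2070}$ ($O = \frac{1}{3 \cdot 718 + 6 \left(-14\right)} = \frac{1}{2154 - 84} = \frac{1}{2070} \approx 0.00048309$)
$\frac{1}{O + \left(\frac{206521}{-57566} - \frac{191855}{175926}\right)} = \frac{1}{\frac{1}{2070} + \left(\frac{206521}{-57566} - \frac{191855}{175926}\right)} = \frac{1}{\frac{1}{2070} + \left(206521 \left(- \frac{1}{57566}\right) - \frac{191855}{175926}\right)} = \frac{1}{\frac{1}{2070} - \frac{44030426}{9412041}} = \frac{1}{- \frac{30377856593}{6494308290}} = - \frac{6494308290}{30377856593}$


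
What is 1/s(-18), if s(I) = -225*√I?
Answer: I*√2/1350 ≈ 0.0010476*I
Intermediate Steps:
1/s(-18) = 1/(-675*I*√2) = I*√2/1350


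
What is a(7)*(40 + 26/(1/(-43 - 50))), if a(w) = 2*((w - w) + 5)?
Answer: -23780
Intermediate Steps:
a(w) = 10 (a(w) = 2*(0 + 5) = 2*5 = 10)
a(7)*(40 + 26/(1/(-43 - 50))) = 10*(40 + 26/(1/(-43 - 50))) = 10*(40 + 26/(1/(-93))) = 10*(40 + 26/(-1/93)) = 10*(40 + 26*(-93)) = 10*(40 - 2418) = 10*(-2378) = -23780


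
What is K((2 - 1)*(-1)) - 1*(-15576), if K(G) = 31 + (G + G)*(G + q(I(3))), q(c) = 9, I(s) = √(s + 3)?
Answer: 15591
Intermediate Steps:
I(s) = √(3 + s)
K(G) = 31 + 2*G*(9 + G) (K(G) = 31 + (G + G)*(G + 9) = 31 + (2*G)*(9 + G) = 31 + 2*G*(9 + G))
K((2 - 1)*(-1)) - 1*(-15576) = (31 + 2*((2 - 1)*(-1))² + 18*((2 - 1)*(-1))) - 1*(-15576) = (31 + 2*(1*(-1))² + 18*(1*(-1))) + 15576 = (31 + 2*(-1)² + 18*(-1)) + 15576 = (31 + 2*1 - 18) + 15576 = (31 + 2 - 18) + 15576 = 15 + 15576 = 15591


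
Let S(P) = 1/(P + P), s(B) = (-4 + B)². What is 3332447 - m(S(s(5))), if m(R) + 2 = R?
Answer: 6664897/2 ≈ 3.3324e+6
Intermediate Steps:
S(P) = 1/(2*P)
m(R) = -2 + R
3332447 - m(S(s(5))) = 3332447 - (-2 + 1/(2*((-4 + 5)²))) = 3332447 - (-2 + 1/(2*(1²))) = 3332447 - (-2 + (½)/1) = 3332447 - (-2 + (½)*1) = 3332447 - (-2 + ½) = 3332447 - 1*(-3/2) = 3332447 + 3/2 = 6664897/2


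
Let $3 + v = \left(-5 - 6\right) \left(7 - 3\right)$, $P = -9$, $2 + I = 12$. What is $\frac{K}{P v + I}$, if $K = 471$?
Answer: $\frac{471}{433} \approx 1.0878$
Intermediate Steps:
$I = 10$ ($I = -2 + 12 = 10$)
$v = -47$ ($v = -3 + \left(-5 - 6\right) \left(7 - 3\right) = -3 - 44 = -47$)
$\frac{K}{P v + I} = \frac{471}{\left(-9\right) \left(-47\right) + 10} = \frac{471}{423 + 10} = \frac{471}{433}$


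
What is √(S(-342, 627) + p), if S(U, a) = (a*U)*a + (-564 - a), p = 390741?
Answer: 2*I*√33515142 ≈ 11578.0*I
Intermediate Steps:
S(U, a) = -564 - a + U*a² (S(U, a) = (U*a)*a + (-564 - a) = U*a² + (-564 - a) = -564 - a + U*a²)
√(S(-342, 627) + p) = √((-564 - 1*627 - 342*627²) + 390741) = √((-564 - 627 - 342*393129) + 390741) = √((-564 - 627 - 134450118) + 390741) = √(-134451309 + 390741) = √(-134060568) = 2*I*√33515142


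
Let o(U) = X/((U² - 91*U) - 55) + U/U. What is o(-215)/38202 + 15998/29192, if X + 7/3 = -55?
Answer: 30132172774129/54980398242180 ≈ 0.54805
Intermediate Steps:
X = -172/3 (X = -7/3 - 55 = -172/3 ≈ -57.333)
o(U) = 1 - 172/(3*(-55 + U² - 91*U)) (o(U) = -172/(3*((U² - 91*U) - 55)) + U/U = -172/(3*(-55 + U² - 91*U)) + 1 = 1 - 172/(3*(-55 + U² - 91*U)))
o(-215)/38202 + 15998/29192 = ((337/3 - 1*(-215)² + 91*(-215))/(55 - 1*(-215)² + 91*(-215)))/38202 + 15998/29192 = ((337/3 - 1*46225 - 19565)/(55 - 1*46225 - 19565))*(1/38202) + 15998*(1/29192) = ((337/3 - 46225 - 19565)/(55 - 46225 - 19565))*(1/38202) + 7999/14596 = (-197033/3/(-65735))*(1/38202) + 7999/14596 = -1/65735*(-197033/3)*(1/38202) + 7999/14596 = (197033/197205)*(1/38202) + 7999/14596 = 197033/7533625410 + 7999/14596 = 30132172774129/54980398242180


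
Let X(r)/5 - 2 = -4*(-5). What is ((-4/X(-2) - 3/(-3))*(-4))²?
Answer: 44944/3025 ≈ 14.858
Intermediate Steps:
X(r) = 110 (X(r) = 10 + 5*(-4*(-5)) = 10 + 5*20 = 10 + 100 = 110)
((-4/X(-2) - 3/(-3))*(-4))² = ((-4/110 - 3/(-3))*(-4))² = ((-4*1/110 - 3*(-⅓))*(-4))² = ((-2/55 + 1)*(-4))² = ((53/55)*(-4))² = (-212/55)² = 44944/3025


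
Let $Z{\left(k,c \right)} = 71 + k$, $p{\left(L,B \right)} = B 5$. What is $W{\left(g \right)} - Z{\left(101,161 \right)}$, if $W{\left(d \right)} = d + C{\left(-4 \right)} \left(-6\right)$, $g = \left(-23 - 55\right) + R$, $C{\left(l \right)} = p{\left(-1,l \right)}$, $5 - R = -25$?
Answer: $-100$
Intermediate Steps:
$R = 30$ ($R = 5 - -25 = 5 + 25 = 30$)
$p{\left(L,B \right)} = 5 B$
$C{\left(l \right)} = 5 l$
$g = -48$ ($g = \left(-23 - 55\right) + 30 = -78 + 30 = -48$)
$W{\left(d \right)} = 120 + d$ ($W{\left(d \right)} = d + 5 \left(-4\right) \left(-6\right) = d - -120 = d + 120 = 120 + d$)
$W{\left(g \right)} - Z{\left(101,161 \right)} = \left(120 - 48\right) - \left(71 + 101\right) = 72 - 172 = -100$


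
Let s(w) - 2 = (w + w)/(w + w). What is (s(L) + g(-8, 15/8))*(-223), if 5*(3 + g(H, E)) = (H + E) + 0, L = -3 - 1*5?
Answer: 10927/40 ≈ 273.17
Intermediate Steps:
L = -8 (L = -3 - 5 = -8)
g(H, E) = -3 + E/5 + H/5 (g(H, E) = -3 + ((H + E) + 0)/5 = -3 + ((E + H) + 0)/5 = -3 + (E + H)/5 = -3 + (E/5 + H/5) = -3 + E/5 + H/5)
s(w) = 3 (s(w) = 2 + (w + w)/(w + w) = 2 + (2*w)/((2*w)) = 2 + (2*w)*(1/(2*w)) = 2 + 1 = 3)
(s(L) + g(-8, 15/8))*(-223) = (3 + (-3 + (15/8)/5 + (⅕)*(-8)))*(-223) = (3 + (-3 + (15*(⅛))/5 - 8/5))*(-223) = (3 + (-3 + (⅕)*(15/8) - 8/5))*(-223) = (3 + (-3 + 3/8 - 8/5))*(-223) = (3 - 169/40)*(-223) = -49/40*(-223) = 10927/40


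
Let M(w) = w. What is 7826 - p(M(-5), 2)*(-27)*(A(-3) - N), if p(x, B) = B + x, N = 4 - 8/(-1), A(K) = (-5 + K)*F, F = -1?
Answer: 8150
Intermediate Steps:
A(K) = 5 - K (A(K) = (-5 + K)*(-1) = 5 - K)
N = 12 (N = 4 - 8*(-1) = 4 + 8 = 12)
7826 - p(M(-5), 2)*(-27)*(A(-3) - N) = 7826 - (2 - 5)*(-27)*((5 - 1*(-3)) - 1*12) = 7826 - (-3*(-27))*((5 + 3) - 12) = 7826 - 81*(8 - 12) = 7826 - 81*(-4) = 7826 - 1*(-324) = 7826 + 324 = 8150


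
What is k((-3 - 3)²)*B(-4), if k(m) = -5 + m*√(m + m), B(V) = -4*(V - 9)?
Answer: -260 + 11232*√2 ≈ 15624.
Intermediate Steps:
B(V) = 36 - 4*V (B(V) = -4*(-9 + V) = 36 - 4*V)
k(m) = -5 + √2*m^(3/2) (k(m) = -5 + m*√(2*m) = -5 + m*(√2*√m) = -5 + √2*m^(3/2))
k((-3 - 3)²)*B(-4) = (-5 + √2*((-3 - 3)²)^(3/2))*(36 - 4*(-4)) = (-5 + √2*((-6)²)^(3/2))*(36 + 16) = (-5 + √2*36^(3/2))*52 = (-5 + √2*216)*52 = (-5 + 216*√2)*52 = -260 + 11232*√2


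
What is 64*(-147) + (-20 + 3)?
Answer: -9425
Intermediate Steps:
64*(-147) + (-20 + 3) = -9408 - 17 = -9425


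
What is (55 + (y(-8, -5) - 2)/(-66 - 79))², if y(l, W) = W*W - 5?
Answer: 63313849/21025 ≈ 3011.4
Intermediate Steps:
y(l, W) = -5 + W² (y(l, W) = W² - 5 = -5 + W²)
(55 + (y(-8, -5) - 2)/(-66 - 79))² = (55 + ((-5 + (-5)²) - 2)/(-66 - 79))² = (55 + ((-5 + 25) - 2)/(-145))² = (55 + (20 - 2)*(-1/145))² = (55 + 18*(-1/145))² = (55 - 18/145)² = (7957/145)² = 63313849/21025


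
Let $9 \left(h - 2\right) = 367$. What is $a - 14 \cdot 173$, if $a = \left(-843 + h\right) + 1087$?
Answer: $- \frac{19217}{9} \approx -2135.2$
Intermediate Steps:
$h = \frac{385}{9}$ ($h = 2 + \frac{1}{9} \cdot 367 = 2 + \frac{367}{9} = \frac{385}{9} \approx 42.778$)
$a = \frac{2581}{9}$ ($a = \left(-843 + \frac{385}{9}\right) + 1087 = - \frac{7202}{9} + 1087 = \frac{2581}{9} \approx 286.78$)
$a - 14 \cdot 173 = \frac{2581}{9} - 14 \cdot 173 = \frac{2581}{9} - 2422 = - \frac{19217}{9}$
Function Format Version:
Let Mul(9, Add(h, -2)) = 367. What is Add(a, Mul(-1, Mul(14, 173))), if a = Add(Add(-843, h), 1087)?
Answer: Rational(-19217, 9) ≈ -2135.2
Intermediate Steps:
h = Rational(385, 9) (h = Add(2, Mul(Rational(1, 9), 367)) = Add(2, Rational(367, 9)) = Rational(385, 9) ≈ 42.778)
a = Rational(2581, 9) (a = Add(Add(-843, Rational(385, 9)), 1087) = Add(Rational(-7202, 9), 1087) = Rational(2581, 9) ≈ 286.78)
Add(a, Mul(-1, Mul(14, 173))) = Add(Rational(2581, 9), Mul(-1, Mul(14, 173))) = Add(Rational(2581, 9), Mul(-1, 2422)) = Add(Rational(2581, 9), -2422) = Rational(-19217, 9)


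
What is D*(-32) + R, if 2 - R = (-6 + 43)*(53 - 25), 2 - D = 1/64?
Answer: -2195/2 ≈ -1097.5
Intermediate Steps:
D = 127/64 (D = 2 - 1/64 = 127/64 ≈ 1.9844)
R = -1034 (R = 2 - (-6 + 43)*(53 - 25) = 2 - 37*28 = 2 - 1*1036 = 2 - 1036 = -1034)
D*(-32) + R = (127/64)*(-32) - 1034 = -127/2 - 1034 = -2195/2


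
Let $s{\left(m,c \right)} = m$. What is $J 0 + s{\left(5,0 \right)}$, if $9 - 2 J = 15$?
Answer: $5$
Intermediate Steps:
$J = -3$ ($J = \frac{9}{2} - \frac{15}{2} = -3$)
$J 0 + s{\left(5,0 \right)} = \left(-3\right) 0 + 5 = 0 + 5 = 5$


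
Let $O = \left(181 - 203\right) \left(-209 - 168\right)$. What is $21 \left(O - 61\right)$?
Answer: $172893$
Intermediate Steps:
$O = 8294$ ($O = \left(-22\right) \left(-377\right) = 8294$)
$21 \left(O - 61\right) = 21 \left(8294 - 61\right) = 21 \cdot 8233 = 172893$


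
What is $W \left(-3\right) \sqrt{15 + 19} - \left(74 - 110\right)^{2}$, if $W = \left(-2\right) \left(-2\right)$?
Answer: $-1296 - 12 \sqrt{34} \approx -1366.0$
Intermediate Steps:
$W = 4$
$W \left(-3\right) \sqrt{15 + 19} - \left(74 - 110\right)^{2} = 4 \left(-3\right) \sqrt{15 + 19} - \left(74 - 110\right)^{2} = - 12 \sqrt{34} - \left(-36\right)^{2} = - 12 \sqrt{34} - 1296 = -1296 - 12 \sqrt{34}$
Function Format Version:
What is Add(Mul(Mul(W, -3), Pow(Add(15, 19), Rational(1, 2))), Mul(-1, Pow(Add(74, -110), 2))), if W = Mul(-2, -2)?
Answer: Add(-1296, Mul(-12, Pow(34, Rational(1, 2)))) ≈ -1366.0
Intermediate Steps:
W = 4
Add(Mul(Mul(W, -3), Pow(Add(15, 19), Rational(1, 2))), Mul(-1, Pow(Add(74, -110), 2))) = Add(Mul(Mul(4, -3), Pow(Add(15, 19), Rational(1, 2))), Mul(-1, Pow(Add(74, -110), 2))) = Add(Mul(-12, Pow(34, Rational(1, 2))), Mul(-1, Pow(-36, 2))) = Add(Mul(-12, Pow(34, Rational(1, 2))), Mul(-1, 1296)) = Add(Mul(-12, Pow(34, Rational(1, 2))), -1296) = Add(-1296, Mul(-12, Pow(34, Rational(1, 2))))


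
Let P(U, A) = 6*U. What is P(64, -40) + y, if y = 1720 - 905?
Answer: 1199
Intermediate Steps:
y = 815
P(64, -40) + y = 6*64 + 815 = 384 + 815 = 1199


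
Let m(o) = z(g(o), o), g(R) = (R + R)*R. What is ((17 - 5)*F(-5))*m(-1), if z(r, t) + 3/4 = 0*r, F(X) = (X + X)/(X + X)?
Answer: -9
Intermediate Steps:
g(R) = 2*R**2 (g(R) = (2*R)*R = 2*R**2)
F(X) = 1 (F(X) = (2*X)/((2*X)) = (2*X)*(1/(2*X)) = 1)
z(r, t) = -3/4 (z(r, t) = -3/4 + 0*r = -3/4 + 0 = -3/4)
m(o) = -3/4
((17 - 5)*F(-5))*m(-1) = ((17 - 5)*1)*(-3/4) = (12*1)*(-3/4) = 12*(-3/4) = -9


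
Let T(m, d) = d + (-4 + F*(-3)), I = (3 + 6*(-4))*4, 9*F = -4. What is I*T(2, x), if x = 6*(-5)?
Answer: 2744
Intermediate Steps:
x = -30
F = -4/9 (F = (⅑)*(-4) = -4/9 ≈ -0.44444)
I = -84 (I = (3 - 24)*4 = -21*4 = -84)
T(m, d) = -8/3 + d (T(m, d) = d + (-4 - 4/9*(-3)) = d + (-4 + 4/3) = d - 8/3 = -8/3 + d)
I*T(2, x) = -84*(-8/3 - 30) = -84*(-98/3) = 2744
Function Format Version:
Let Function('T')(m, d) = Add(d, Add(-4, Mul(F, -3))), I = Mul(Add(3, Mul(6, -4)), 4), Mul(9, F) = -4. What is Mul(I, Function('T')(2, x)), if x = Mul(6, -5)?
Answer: 2744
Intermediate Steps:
x = -30
F = Rational(-4, 9) (F = Mul(Rational(1, 9), -4) = Rational(-4, 9) ≈ -0.44444)
I = -84 (I = Mul(Add(3, -24), 4) = Mul(-21, 4) = -84)
Function('T')(m, d) = Add(Rational(-8, 3), d) (Function('T')(m, d) = Add(d, Add(-4, Mul(Rational(-4, 9), -3))) = Add(d, Add(-4, Rational(4, 3))) = Add(d, Rational(-8, 3)) = Add(Rational(-8, 3), d))
Mul(I, Function('T')(2, x)) = Mul(-84, Add(Rational(-8, 3), -30)) = Mul(-84, Rational(-98, 3)) = 2744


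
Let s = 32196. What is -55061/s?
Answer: -55061/32196 ≈ -1.7102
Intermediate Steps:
-55061/s = -55061/32196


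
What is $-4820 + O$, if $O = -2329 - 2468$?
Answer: $-9617$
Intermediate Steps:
$O = -4797$
$-4820 + O = -4820 - 4797 = -9617$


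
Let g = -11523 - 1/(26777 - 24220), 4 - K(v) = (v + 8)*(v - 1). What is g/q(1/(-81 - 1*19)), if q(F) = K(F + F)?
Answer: -73660780000/77602393 ≈ -949.21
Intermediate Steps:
K(v) = 4 - (-1 + v)*(8 + v) (K(v) = 4 - (v + 8)*(v - 1) = 4 - (8 + v)*(-1 + v) = 4 - (-1 + v)*(8 + v))
q(F) = 12 - 14*F - 4*F² (q(F) = 12 - (F + F)² - 7*(F + F) = 12 - (2*F)² - 14*F = 12 - 4*F² - 14*F = 12 - 14*F - 4*F²)
g = -29464312/2557 (g = -11523 - 1/2557 = -29464312/2557 ≈ -11523.)
g/q(1/(-81 - 1*19)) = -29464312/(2557*(12 - 14/(-81 - 1*19) - 4/(-81 - 1*19)²)) = -29464312/(2557*(12 - 14/(-81 - 19) - 4/(-81 - 19)²)) = -29464312/(2557*(12 - 14/(-100) - 4*(1/(-100))²)) = -29464312/(2557*(12 - 14*(-1/100) - 4*(-1/100)²)) = -29464312/(2557*(12 + 7/50 - 4*1/10000)) = -29464312/(2557*(12 + 7/50 - 1/2500)) = -29464312/(2557*30349/2500) = -29464312/2557*2500/30349 = -73660780000/77602393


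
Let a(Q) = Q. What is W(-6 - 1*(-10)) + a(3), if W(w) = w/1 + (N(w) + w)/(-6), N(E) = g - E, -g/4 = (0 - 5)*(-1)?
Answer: 31/3 ≈ 10.333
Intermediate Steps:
g = -20 (g = -4*(0 - 5)*(-1) = -(-20)*(-1) = -4*5 = -20)
N(E) = -20 - E
W(w) = 10/3 + w (W(w) = w/1 + ((-20 - w) + w)/(-6) = w*1 - 20*(-⅙) = w + 10/3 = 10/3 + w)
W(-6 - 1*(-10)) + a(3) = (10/3 + (-6 - 1*(-10))) + 3 = (10/3 + (-6 + 10)) + 3 = (10/3 + 4) + 3 = 22/3 + 3 = 31/3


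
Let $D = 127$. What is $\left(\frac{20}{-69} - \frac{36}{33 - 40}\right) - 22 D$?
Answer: $- \frac{1347158}{483} \approx -2789.1$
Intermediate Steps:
$\left(\frac{20}{-69} - \frac{36}{33 - 40}\right) - 22 D = \left(\frac{20}{-69} - \frac{36}{33 - 40}\right) - 2794 = \left(20 \left(- \frac{1}{69}\right) - \frac{36}{33 - 40}\right) - 2794 = \left(- \frac{20}{69} - \frac{36}{-7}\right) - 2794 = \left(- \frac{20}{69} - - \frac{36}{7}\right) - 2794 = \left(- \frac{20}{69} + \frac{36}{7}\right) - 2794 = \frac{2344}{483} - 2794 = - \frac{1347158}{483}$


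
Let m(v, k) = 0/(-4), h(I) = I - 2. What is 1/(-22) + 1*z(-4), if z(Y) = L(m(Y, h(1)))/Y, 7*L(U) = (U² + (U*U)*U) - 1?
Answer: -3/308 ≈ -0.0097403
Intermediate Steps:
h(I) = -2 + I
m(v, k) = 0 (m(v, k) = 0*(-¼) = 0)
L(U) = -⅐ + U²/7 + U³/7 (L(U) = ((U² + (U*U)*U) - 1)/7 = ((U² + U²*U) - 1)/7 = ((U² + U³) - 1)/7 = (-1 + U² + U³)/7 = -⅐ + U²/7 + U³/7)
z(Y) = -1/(7*Y) (z(Y) = (-⅐ + (⅐)*0² + (⅐)*0³)/Y = (-⅐ + (⅐)*0 + (⅐)*0)/Y = (-⅐ + 0 + 0)/Y = -1/(7*Y))
1/(-22) + 1*z(-4) = 1/(-22) + 1*(-⅐/(-4)) = -1/22 + 1*(-⅐*(-¼)) = -1/22 + 1*(1/28) = -1/22 + 1/28 = -3/308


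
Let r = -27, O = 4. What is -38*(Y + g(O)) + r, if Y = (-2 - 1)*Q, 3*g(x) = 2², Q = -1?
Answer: -575/3 ≈ -191.67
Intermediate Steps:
g(x) = 4/3 (g(x) = (⅓)*2² = (⅓)*4 = 4/3)
Y = 3 (Y = (-2 - 1)*(-1) = -3*(-1) = 3)
-38*(Y + g(O)) + r = -38*(3 + 4/3) - 27 = -38*13/3 - 27 = -494/3 - 27 = -575/3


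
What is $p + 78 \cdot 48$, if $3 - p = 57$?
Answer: $3690$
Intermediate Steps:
$p = -54$ ($p = 3 - 57 = -54$)
$p + 78 \cdot 48 = -54 + 78 \cdot 48 = -54 + 3744 = 3690$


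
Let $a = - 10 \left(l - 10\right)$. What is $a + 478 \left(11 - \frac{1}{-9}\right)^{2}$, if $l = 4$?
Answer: $\frac{4784860}{81} \approx 59072.0$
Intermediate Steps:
$a = 60$ ($a = - 10 \left(4 - 10\right) = \left(-10\right) \left(-6\right) = 60$)
$a + 478 \left(11 - \frac{1}{-9}\right)^{2} = 60 + 478 \left(11 - \frac{1}{-9}\right)^{2} = 60 + 478 \left(11 - - \frac{1}{9}\right)^{2} = 60 + 478 \left(11 + \frac{1}{9}\right)^{2} = 60 + 478 \left(\frac{100}{9}\right)^{2} = 60 + 478 \cdot \frac{10000}{81} = 60 + \frac{4780000}{81} = \frac{4784860}{81}$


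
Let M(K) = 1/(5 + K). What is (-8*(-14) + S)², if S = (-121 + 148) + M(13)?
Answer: 6265009/324 ≈ 19336.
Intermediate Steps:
S = 487/18 (S = (-121 + 148) + 1/(5 + 13) = 27 + 1/18 = 487/18 ≈ 27.056)
(-8*(-14) + S)² = (-8*(-14) + 487/18)² = (112 + 487/18)² = (2503/18)² = 6265009/324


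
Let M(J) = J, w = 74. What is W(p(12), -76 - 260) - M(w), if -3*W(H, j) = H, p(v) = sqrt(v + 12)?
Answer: -74 - 2*sqrt(6)/3 ≈ -75.633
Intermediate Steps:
p(v) = sqrt(12 + v)
W(H, j) = -H/3
W(p(12), -76 - 260) - M(w) = -sqrt(12 + 12)/3 - 1*74 = -2*sqrt(6)/3 - 74 = -74 - 2*sqrt(6)/3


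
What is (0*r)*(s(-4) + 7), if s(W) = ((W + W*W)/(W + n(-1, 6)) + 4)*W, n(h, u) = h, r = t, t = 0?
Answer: 0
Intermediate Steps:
r = 0
s(W) = W*(4 + (W + W²)/(-1 + W)) (s(W) = ((W + W*W)/(W - 1) + 4)*W = ((W + W²)/(-1 + W) + 4)*W = (4 + (W + W²)/(-1 + W))*W = W*(4 + (W + W²)/(-1 + W)))
(0*r)*(s(-4) + 7) = (0*0)*(-4*(-4 + (-4)² + 5*(-4))/(-1 - 4) + 7) = 0*(-4*(-4 + 16 - 20)/(-5) + 7) = 0*(-4*(-⅕)*(-8) + 7) = 0*(-32/5 + 7) = 0*(⅗) = 0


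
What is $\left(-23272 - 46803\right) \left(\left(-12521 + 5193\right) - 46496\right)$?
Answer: $3771716800$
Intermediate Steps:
$\left(-23272 - 46803\right) \left(\left(-12521 + 5193\right) - 46496\right) = - 70075 \left(-7328 - 46496\right) = \left(-70075\right) \left(-53824\right) = 3771716800$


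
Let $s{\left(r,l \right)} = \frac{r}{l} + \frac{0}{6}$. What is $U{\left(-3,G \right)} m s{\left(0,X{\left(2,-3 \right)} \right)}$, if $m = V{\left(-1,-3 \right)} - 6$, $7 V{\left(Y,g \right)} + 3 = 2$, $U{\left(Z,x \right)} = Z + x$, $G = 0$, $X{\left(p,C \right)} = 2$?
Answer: $0$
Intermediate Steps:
$V{\left(Y,g \right)} = - \frac{1}{7}$ ($V{\left(Y,g \right)} = - \frac{3}{7} + \frac{1}{7} \cdot 2 = - \frac{3}{7} + \frac{2}{7} = - \frac{1}{7}$)
$s{\left(r,l \right)} = \frac{r}{l}$ ($s{\left(r,l \right)} = \frac{r}{l} + 0 \cdot \frac{1}{6} = \frac{r}{l} + 0 = \frac{r}{l}$)
$m = - \frac{43}{7}$ ($m = - \frac{1}{7} - 6 = - \frac{43}{7} \approx -6.1429$)
$U{\left(-3,G \right)} m s{\left(0,X{\left(2,-3 \right)} \right)} = \left(-3 + 0\right) \left(- \frac{43}{7}\right) \frac{0}{2} = \left(-3\right) \left(- \frac{43}{7}\right) 0 \cdot \frac{1}{2} = \frac{129}{7} \cdot 0 = 0$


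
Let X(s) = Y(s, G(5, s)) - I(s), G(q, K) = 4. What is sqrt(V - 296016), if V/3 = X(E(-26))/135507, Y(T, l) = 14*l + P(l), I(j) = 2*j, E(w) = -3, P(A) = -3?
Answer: I*sqrt(603943255208005)/45169 ≈ 544.07*I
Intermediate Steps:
Y(T, l) = -3 + 14*l (Y(T, l) = 14*l - 3 = -3 + 14*l)
X(s) = 53 - 2*s (X(s) = (-3 + 14*4) - 2*s = (-3 + 56) - 2*s = 53 - 2*s)
V = 59/45169 (V = 3*((53 - 2*(-3))/135507) = 3*((53 + 6)*(1/135507)) = 3*(59*(1/135507)) = 3*(59/135507) = 59/45169 ≈ 0.0013062)
sqrt(V - 296016) = sqrt(59/45169 - 296016) = sqrt(-13370746645/45169) = I*sqrt(603943255208005)/45169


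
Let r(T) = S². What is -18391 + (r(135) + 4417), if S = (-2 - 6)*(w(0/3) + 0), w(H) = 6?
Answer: -11670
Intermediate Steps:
S = -48 (S = (-2 - 6)*(6 + 0) = -8*6 = -48)
r(T) = 2304 (r(T) = (-48)² = 2304)
-18391 + (r(135) + 4417) = -18391 + (2304 + 4417) = -18391 + 6721 = -11670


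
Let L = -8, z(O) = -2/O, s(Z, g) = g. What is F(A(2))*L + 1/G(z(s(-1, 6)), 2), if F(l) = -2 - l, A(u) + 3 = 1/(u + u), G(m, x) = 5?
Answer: -29/5 ≈ -5.8000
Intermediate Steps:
A(u) = -3 + 1/(2*u) (A(u) = -3 + 1/(u + u) = -3 + 1/(2*u))
F(A(2))*L + 1/G(z(s(-1, 6)), 2) = (-2 - (-3 + (½)/2))*(-8) + 1/5 = (-2 - (-3 + (½)*(½)))*(-8) + ⅕ = (-2 - (-3 + ¼))*(-8) + ⅕ = (-2 - 1*(-11/4))*(-8) + ⅕ = (-2 + 11/4)*(-8) + ⅕ = (¾)*(-8) + ⅕ = -6 + ⅕ = -29/5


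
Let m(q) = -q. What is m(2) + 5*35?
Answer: 173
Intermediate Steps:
m(2) + 5*35 = -1*2 + 5*35 = -2 + 175 = 173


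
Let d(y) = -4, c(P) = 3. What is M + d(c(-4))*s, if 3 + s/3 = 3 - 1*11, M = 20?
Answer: 152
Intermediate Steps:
s = -33 (s = -9 + 3*(3 - 1*11) = -9 + 3*(3 - 11) = -9 + 3*(-8) = -9 - 24 = -33)
M + d(c(-4))*s = 20 - 4*(-33) = 20 + 132 = 152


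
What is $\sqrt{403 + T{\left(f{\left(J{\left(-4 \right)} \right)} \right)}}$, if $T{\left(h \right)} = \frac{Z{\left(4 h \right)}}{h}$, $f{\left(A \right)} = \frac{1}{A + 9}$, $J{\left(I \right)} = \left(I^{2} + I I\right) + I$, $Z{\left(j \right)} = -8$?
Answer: $\sqrt{107} \approx 10.344$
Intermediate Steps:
$J{\left(I \right)} = I + 2 I^{2}$ ($J{\left(I \right)} = \left(I^{2} + I^{2}\right) + I = 2 I^{2} + I = I + 2 I^{2}$)
$f{\left(A \right)} = \frac{1}{9 + A}$
$T{\left(h \right)} = - \frac{8}{h}$
$\sqrt{403 + T{\left(f{\left(J{\left(-4 \right)} \right)} \right)}} = \sqrt{403 - \frac{8}{\frac{1}{9 - 4 \left(1 + 2 \left(-4\right)\right)}}} = \sqrt{403 - \frac{8}{\frac{1}{9 - 4 \left(1 - 8\right)}}} = \sqrt{403 - \frac{8}{\frac{1}{9 - -28}}} = \sqrt{403 - \frac{8}{\frac{1}{9 + 28}}} = \sqrt{403 - \frac{8}{\frac{1}{37}}} = \sqrt{403 - 8 \frac{1}{\frac{1}{37}}} = \sqrt{403 - 296} = \sqrt{107}$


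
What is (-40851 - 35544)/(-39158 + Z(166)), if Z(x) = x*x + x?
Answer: 25465/3812 ≈ 6.6802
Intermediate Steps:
Z(x) = x + x² (Z(x) = x² + x = x + x²)
(-40851 - 35544)/(-39158 + Z(166)) = (-40851 - 35544)/(-39158 + 166*(1 + 166)) = -76395/(-39158 + 166*167) = -76395/(-39158 + 27722) = -76395/(-11436) = -76395*(-1/11436) = 25465/3812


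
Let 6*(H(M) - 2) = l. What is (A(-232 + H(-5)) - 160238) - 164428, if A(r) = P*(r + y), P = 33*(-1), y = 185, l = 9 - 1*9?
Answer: -323181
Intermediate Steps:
l = 0 (l = 9 - 9 = 0)
H(M) = 2 (H(M) = 2 + (1/6)*0 = 2 + 0 = 2)
P = -33
A(r) = -6105 - 33*r (A(r) = -33*(r + 185) = -33*(185 + r) = -6105 - 33*r)
(A(-232 + H(-5)) - 160238) - 164428 = ((-6105 - 33*(-232 + 2)) - 160238) - 164428 = ((-6105 - 33*(-230)) - 160238) - 164428 = ((-6105 + 7590) - 160238) - 164428 = (1485 - 160238) - 164428 = -158753 - 164428 = -323181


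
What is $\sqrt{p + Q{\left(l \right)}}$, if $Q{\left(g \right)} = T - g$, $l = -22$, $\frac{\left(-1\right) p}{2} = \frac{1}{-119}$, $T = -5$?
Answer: $\frac{45 \sqrt{119}}{119} \approx 4.1251$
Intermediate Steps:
$p = \frac{2}{119}$ ($p = - \frac{2}{-119} = \left(-2\right) \left(- \frac{1}{119}\right) = \frac{2}{119} \approx 0.016807$)
$Q{\left(g \right)} = -5 - g$
$\sqrt{p + Q{\left(l \right)}} = \sqrt{\frac{2}{119} - -17} = \sqrt{\frac{2}{119} + \left(-5 + 22\right)} = \sqrt{\frac{2}{119} + 17} = \sqrt{\frac{2025}{119}} = \frac{45 \sqrt{119}}{119}$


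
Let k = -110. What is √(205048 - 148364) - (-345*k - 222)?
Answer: -37728 + 2*√14171 ≈ -37490.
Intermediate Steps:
√(205048 - 148364) - (-345*k - 222) = √(205048 - 148364) - (-345*(-110) - 222) = √56684 - (37950 - 222) = 2*√14171 - 1*37728 = 2*√14171 - 37728 = -37728 + 2*√14171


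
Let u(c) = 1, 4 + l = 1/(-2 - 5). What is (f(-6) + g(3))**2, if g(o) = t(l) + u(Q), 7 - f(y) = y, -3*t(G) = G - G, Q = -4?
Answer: 196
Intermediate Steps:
l = -29/7 (l = -4 + 1/(-2 - 5) = -4 + 1/(-7) = -4 - 1/7 = -29/7 ≈ -4.1429)
t(G) = 0 (t(G) = -(G - G)/3 = -1/3*0 = 0)
f(y) = 7 - y
g(o) = 1 (g(o) = 0 + 1 = 1)
(f(-6) + g(3))**2 = ((7 - 1*(-6)) + 1)**2 = ((7 + 6) + 1)**2 = (13 + 1)**2 = 14**2 = 196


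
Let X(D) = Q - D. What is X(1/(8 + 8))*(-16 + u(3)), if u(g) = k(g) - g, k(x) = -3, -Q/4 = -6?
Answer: -4213/8 ≈ -526.63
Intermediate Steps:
Q = 24 (Q = -4*(-6) = 24)
u(g) = -3 - g
X(D) = 24 - D
X(1/(8 + 8))*(-16 + u(3)) = (24 - 1/(8 + 8))*(-16 + (-3 - 1*3)) = (24 - 1/16)*(-16 + (-3 - 3)) = (24 - 1*1/16)*(-16 - 6) = (24 - 1/16)*(-22) = (383/16)*(-22) = -4213/8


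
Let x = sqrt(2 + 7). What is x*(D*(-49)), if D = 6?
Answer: -882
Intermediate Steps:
x = 3 (x = sqrt(9) = 3)
x*(D*(-49)) = 3*(6*(-49)) = 3*(-294) = -882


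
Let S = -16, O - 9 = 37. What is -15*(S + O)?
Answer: -450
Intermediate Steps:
O = 46 (O = 9 + 37 = 46)
-15*(S + O) = -15*(-16 + 46) = -15*30 = -450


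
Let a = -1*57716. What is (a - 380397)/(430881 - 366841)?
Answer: -438113/64040 ≈ -6.8412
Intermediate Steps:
a = -57716
(a - 380397)/(430881 - 366841) = (-57716 - 380397)/(430881 - 366841) = -438113/64040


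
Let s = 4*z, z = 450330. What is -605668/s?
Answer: -151417/450330 ≈ -0.33624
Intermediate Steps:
s = 1801320 (s = 4*450330 = 1801320)
-605668/s = -605668/1801320 = -605668*1/1801320 = -151417/450330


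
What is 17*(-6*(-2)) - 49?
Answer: 155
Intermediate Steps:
17*(-6*(-2)) - 49 = 17*12 - 49 = 204 - 49 = 155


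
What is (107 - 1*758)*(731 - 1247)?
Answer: 335916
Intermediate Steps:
(107 - 1*758)*(731 - 1247) = (107 - 758)*(-516) = -651*(-516) = 335916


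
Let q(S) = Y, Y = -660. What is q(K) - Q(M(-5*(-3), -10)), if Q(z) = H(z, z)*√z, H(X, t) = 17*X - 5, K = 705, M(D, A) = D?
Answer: -660 - 250*√15 ≈ -1628.2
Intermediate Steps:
H(X, t) = -5 + 17*X
Q(z) = √z*(-5 + 17*z) (Q(z) = (-5 + 17*z)*√z = √z*(-5 + 17*z))
q(S) = -660
q(K) - Q(M(-5*(-3), -10)) = -660 - √(-5*(-3))*(-5 + 17*(-5*(-3))) = -660 - √15*(-5 + 17*15) = -660 - √15*(-5 + 255) = -660 - √15*250 = -660 - 250*√15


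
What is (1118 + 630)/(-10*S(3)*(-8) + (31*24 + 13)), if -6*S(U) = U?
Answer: 1748/717 ≈ 2.4379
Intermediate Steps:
S(U) = -U/6
(1118 + 630)/(-10*S(3)*(-8) + (31*24 + 13)) = (1118 + 630)/(-(-5)*3/3*(-8) + (31*24 + 13)) = 1748/(-10*(-½)*(-8) + (744 + 13)) = 1748/(5*(-8) + 757) = 1748/(-40 + 757) = 1748/717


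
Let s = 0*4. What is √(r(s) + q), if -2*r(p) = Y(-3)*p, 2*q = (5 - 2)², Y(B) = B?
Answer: 3*√2/2 ≈ 2.1213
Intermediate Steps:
q = 9/2 (q = (5 - 2)²/2 = (½)*3² = (½)*9 = 9/2 ≈ 4.5000)
s = 0
r(p) = 3*p/2 (r(p) = -(-3)*p/2 = 3*p/2)
√(r(s) + q) = √((3/2)*0 + 9/2) = √(0 + 9/2) = √(9/2) = 3*√2/2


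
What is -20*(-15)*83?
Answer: 24900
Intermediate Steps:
-20*(-15)*83 = 300*83 = 24900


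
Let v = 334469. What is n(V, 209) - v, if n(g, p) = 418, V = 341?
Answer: -334051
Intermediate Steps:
n(V, 209) - v = 418 - 1*334469 = 418 - 334469 = -334051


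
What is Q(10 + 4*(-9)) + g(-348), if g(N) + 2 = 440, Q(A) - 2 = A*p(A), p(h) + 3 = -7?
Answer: 700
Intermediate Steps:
p(h) = -10 (p(h) = -3 - 7 = -10)
Q(A) = 2 - 10*A (Q(A) = 2 + A*(-10) = 2 - 10*A)
g(N) = 438 (g(N) = -2 + 440 = 438)
Q(10 + 4*(-9)) + g(-348) = (2 - 10*(10 + 4*(-9))) + 438 = (2 - 10*(10 - 36)) + 438 = (2 - 10*(-26)) + 438 = (2 + 260) + 438 = 262 + 438 = 700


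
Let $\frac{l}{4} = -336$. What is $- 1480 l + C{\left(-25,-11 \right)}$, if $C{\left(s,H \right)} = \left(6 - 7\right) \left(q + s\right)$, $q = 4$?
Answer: $1989141$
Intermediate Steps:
$l = -1344$ ($l = 4 \left(-336\right) = -1344$)
$C{\left(s,H \right)} = -4 - s$ ($C{\left(s,H \right)} = \left(6 - 7\right) \left(4 + s\right) = - (4 + s) = -4 - s$)
$- 1480 l + C{\left(-25,-11 \right)} = \left(-1480\right) \left(-1344\right) - -21 = 1989120 + \left(-4 + 25\right) = 1989120 + 21 = 1989141$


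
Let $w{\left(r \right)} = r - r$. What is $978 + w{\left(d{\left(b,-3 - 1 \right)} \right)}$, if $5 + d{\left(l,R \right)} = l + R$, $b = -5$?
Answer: $978$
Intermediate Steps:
$d{\left(l,R \right)} = -5 + R + l$ ($d{\left(l,R \right)} = -5 + \left(l + R\right) = -5 + \left(R + l\right) = -5 + R + l$)
$w{\left(r \right)} = 0$
$978 + w{\left(d{\left(b,-3 - 1 \right)} \right)} = 978 + 0 = 978$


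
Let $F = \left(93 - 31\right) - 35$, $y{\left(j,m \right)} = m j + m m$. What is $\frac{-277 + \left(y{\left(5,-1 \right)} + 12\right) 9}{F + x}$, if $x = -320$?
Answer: $\frac{205}{293} \approx 0.69966$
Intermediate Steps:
$y{\left(j,m \right)} = m^{2} + j m$ ($y{\left(j,m \right)} = j m + m^{2} = m^{2} + j m$)
$F = 27$ ($F = 62 - 35 = 27$)
$\frac{-277 + \left(y{\left(5,-1 \right)} + 12\right) 9}{F + x} = \frac{-277 + \left(- (5 - 1) + 12\right) 9}{27 - 320} = \frac{-277 + \left(\left(-1\right) 4 + 12\right) 9}{-293} = \left(-277 + \left(-4 + 12\right) 9\right) \left(- \frac{1}{293}\right) = \left(-277 + 8 \cdot 9\right) \left(- \frac{1}{293}\right) = \left(-277 + 72\right) \left(- \frac{1}{293}\right) = \left(-205\right) \left(- \frac{1}{293}\right) = \frac{205}{293}$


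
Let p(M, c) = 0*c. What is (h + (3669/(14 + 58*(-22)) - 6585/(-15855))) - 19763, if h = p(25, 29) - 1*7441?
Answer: -36291664651/1333934 ≈ -27207.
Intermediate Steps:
p(M, c) = 0
h = -7441 (h = 0 - 1*7441 = 0 - 7441 = -7441)
(h + (3669/(14 + 58*(-22)) - 6585/(-15855))) - 19763 = (-7441 + (3669/(14 + 58*(-22)) - 6585/(-15855))) - 19763 = (-7441 + (3669/(14 - 1276) - 6585*(-1/15855))) - 19763 = (-7441 + (3669/(-1262) + 439/1057)) - 19763 = (-7441 + (3669*(-1/1262) + 439/1057)) - 19763 = (-7441 + (-3669/1262 + 439/1057)) - 19763 = (-7441 - 3324115/1333934) - 19763 = -9929127009/1333934 - 19763 = -36291664651/1333934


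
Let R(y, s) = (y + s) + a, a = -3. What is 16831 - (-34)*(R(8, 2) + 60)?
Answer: 19109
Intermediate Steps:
R(y, s) = -3 + s + y (R(y, s) = (y + s) - 3 = (s + y) - 3 = -3 + s + y)
16831 - (-34)*(R(8, 2) + 60) = 16831 - (-34)*((-3 + 2 + 8) + 60) = 16831 - (-34)*(7 + 60) = 16831 - (-34)*67 = 16831 - 1*(-2278) = 16831 + 2278 = 19109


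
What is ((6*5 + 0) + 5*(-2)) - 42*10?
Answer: -400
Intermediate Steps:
((6*5 + 0) + 5*(-2)) - 42*10 = ((30 + 0) - 10) - 420 = (30 - 10) - 420 = 20 - 420 = -400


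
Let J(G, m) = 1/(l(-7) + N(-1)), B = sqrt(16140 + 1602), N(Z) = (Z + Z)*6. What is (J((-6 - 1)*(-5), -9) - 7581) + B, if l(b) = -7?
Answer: -144040/19 + sqrt(17742) ≈ -7447.9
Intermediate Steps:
N(Z) = 12*Z (N(Z) = (2*Z)*6 = 12*Z)
B = sqrt(17742) ≈ 133.20
J(G, m) = -1/19 (J(G, m) = 1/(-7 + 12*(-1)) = 1/(-7 - 12) = 1/(-19) = -1/19)
(J((-6 - 1)*(-5), -9) - 7581) + B = (-1/19 - 7581) + sqrt(17742) = -144040/19 + sqrt(17742)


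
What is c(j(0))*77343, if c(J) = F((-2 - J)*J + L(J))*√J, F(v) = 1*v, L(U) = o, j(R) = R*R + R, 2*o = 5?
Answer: 0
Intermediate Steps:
o = 5/2 (o = (½)*5 = 5/2 ≈ 2.5000)
j(R) = R + R² (j(R) = R² + R = R + R²)
L(U) = 5/2
F(v) = v
c(J) = √J*(5/2 + J*(-2 - J)) (c(J) = ((-2 - J)*J + 5/2)*√J = (J*(-2 - J) + 5/2)*√J = (5/2 + J*(-2 - J))*√J = √J*(5/2 + J*(-2 - J)))
c(j(0))*77343 = (√(0*(1 + 0))*(5/2 - (0*(1 + 0))² - 0*(1 + 0)))*77343 = (√(0*1)*(5/2 - (0*1)² - 0))*77343 = (√0*(5/2 - 1*0² - 2*0))*77343 = (0*(5/2 - 1*0 + 0))*77343 = (0*(5/2 + 0 + 0))*77343 = (0*(5/2))*77343 = 0*77343 = 0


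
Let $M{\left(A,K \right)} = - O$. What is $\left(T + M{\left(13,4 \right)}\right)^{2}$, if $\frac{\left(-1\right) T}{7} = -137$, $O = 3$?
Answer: $913936$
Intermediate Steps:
$T = 959$ ($T = \left(-7\right) \left(-137\right) = 959$)
$M{\left(A,K \right)} = -3$ ($M{\left(A,K \right)} = \left(-1\right) 3 = -3$)
$\left(T + M{\left(13,4 \right)}\right)^{2} = \left(959 - 3\right)^{2} = 956^{2} = 913936$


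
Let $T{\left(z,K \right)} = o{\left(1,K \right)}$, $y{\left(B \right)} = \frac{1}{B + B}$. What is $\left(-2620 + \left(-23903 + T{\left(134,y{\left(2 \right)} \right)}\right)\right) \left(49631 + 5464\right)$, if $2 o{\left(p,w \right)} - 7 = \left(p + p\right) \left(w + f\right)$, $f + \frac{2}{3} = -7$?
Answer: $- \frac{5846001895}{4} \approx -1.4615 \cdot 10^{9}$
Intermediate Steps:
$f = - \frac{23}{3}$ ($f = - \frac{2}{3} - 7 = - \frac{23}{3} \approx -7.6667$)
$y{\left(B \right)} = \frac{1}{2 B}$
$o{\left(p,w \right)} = \frac{7}{2} + p \left(- \frac{23}{3} + w\right)$ ($o{\left(p,w \right)} = \frac{7}{2} + \frac{\left(p + p\right) \left(w - \frac{23}{3}\right)}{2} = \frac{7}{2} + \frac{2 p \left(- \frac{23}{3} + w\right)}{2} = \frac{7}{2} + p \left(- \frac{23}{3} + w\right)$)
$T{\left(z,K \right)} = - \frac{25}{6} + K$ ($T{\left(z,K \right)} = \frac{7}{2} - \frac{23}{3} + 1 K = \frac{7}{2} - \frac{23}{3} + K = - \frac{25}{6} + K$)
$\left(-2620 + \left(-23903 + T{\left(134,y{\left(2 \right)} \right)}\right)\right) \left(49631 + 5464\right) = \left(-2620 - \left(\frac{143443}{6} - \frac{1}{4}\right)\right) \left(49631 + 5464\right) = \left(-2620 + \left(-23903 + \left(- \frac{25}{6} + \frac{1}{2} \cdot \frac{1}{2}\right)\right)\right) 55095 = \left(-2620 + \left(-23903 + \left(- \frac{25}{6} + \frac{1}{4}\right)\right)\right) 55095 = \left(-2620 - \frac{286883}{12}\right) 55095 = \left(- \frac{318323}{12}\right) 55095 = - \frac{5846001895}{4}$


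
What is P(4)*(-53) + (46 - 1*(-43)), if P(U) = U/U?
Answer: 36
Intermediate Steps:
P(U) = 1
P(4)*(-53) + (46 - 1*(-43)) = 1*(-53) + (46 - 1*(-43)) = -53 + (46 + 43) = -53 + 89 = 36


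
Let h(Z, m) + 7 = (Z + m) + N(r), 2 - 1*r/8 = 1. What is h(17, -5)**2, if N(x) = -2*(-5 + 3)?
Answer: 81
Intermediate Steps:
r = 8 (r = 16 - 8*1 = 16 - 8 = 8)
N(x) = 4 (N(x) = -2*(-2) = 4)
h(Z, m) = -3 + Z + m (h(Z, m) = -7 + ((Z + m) + 4) = -7 + (4 + Z + m) = -3 + Z + m)
h(17, -5)**2 = (-3 + 17 - 5)**2 = 9**2 = 81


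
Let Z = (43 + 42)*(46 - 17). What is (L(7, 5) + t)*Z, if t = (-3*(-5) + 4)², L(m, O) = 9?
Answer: 912050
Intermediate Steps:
Z = 2465 (Z = 85*29 = 2465)
t = 361 (t = (15 + 4)² = 19² = 361)
(L(7, 5) + t)*Z = (9 + 361)*2465 = 370*2465 = 912050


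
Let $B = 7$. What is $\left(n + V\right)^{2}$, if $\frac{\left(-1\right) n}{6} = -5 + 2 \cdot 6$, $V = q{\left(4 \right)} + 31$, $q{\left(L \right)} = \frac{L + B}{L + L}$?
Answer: $\frac{5929}{64} \approx 92.641$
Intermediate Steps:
$q{\left(L \right)} = \frac{7 + L}{2 L}$ ($q{\left(L \right)} = \frac{L + 7}{L + L} = \frac{7 + L}{2 L}$)
$V = \frac{259}{8}$ ($V = \frac{7 + 4}{2 \cdot 4} + 31 = \frac{1}{2} \cdot \frac{1}{4} \cdot 11 + 31 = \frac{11}{8} + 31 = \frac{259}{8} \approx 32.375$)
$n = -42$ ($n = - 6 \left(-5 + 2 \cdot 6\right) = - 6 \left(-5 + 12\right) = \left(-6\right) 7 = -42$)
$\left(n + V\right)^{2} = \left(-42 + \frac{259}{8}\right)^{2} = \left(- \frac{77}{8}\right)^{2} = \frac{5929}{64}$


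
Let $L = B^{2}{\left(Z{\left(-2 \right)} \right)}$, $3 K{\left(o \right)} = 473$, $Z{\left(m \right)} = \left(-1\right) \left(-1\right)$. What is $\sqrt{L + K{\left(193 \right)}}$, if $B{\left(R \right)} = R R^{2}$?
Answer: $\frac{2 \sqrt{357}}{3} \approx 12.596$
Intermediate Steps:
$Z{\left(m \right)} = 1$
$K{\left(o \right)} = \frac{473}{3}$ ($K{\left(o \right)} = \frac{1}{3} \cdot 473 = \frac{473}{3}$)
$B{\left(R \right)} = R^{3}$
$L = 1$ ($L = \left(1^{3}\right)^{2} = 1^{2} = 1$)
$\sqrt{L + K{\left(193 \right)}} = \sqrt{1 + \frac{473}{3}} = \sqrt{\frac{476}{3}} = \frac{2 \sqrt{357}}{3}$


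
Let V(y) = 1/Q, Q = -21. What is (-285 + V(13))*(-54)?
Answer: 107748/7 ≈ 15393.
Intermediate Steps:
V(y) = -1/21 (V(y) = 1/(-21) = -1/21)
(-285 + V(13))*(-54) = (-285 - 1/21)*(-54) = -5986/21*(-54) = 107748/7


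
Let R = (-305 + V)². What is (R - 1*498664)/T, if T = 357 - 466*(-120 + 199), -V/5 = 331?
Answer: -3342936/36457 ≈ -91.695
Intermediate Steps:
V = -1655 (V = -5*331 = -1655)
R = 3841600 (R = (-305 - 1655)² = (-1960)² = 3841600)
T = -36457 (T = 357 - 466*79 = 357 - 36814 = -36457)
(R - 1*498664)/T = (3841600 - 1*498664)/(-36457) = (3841600 - 498664)*(-1/36457) = 3342936*(-1/36457) = -3342936/36457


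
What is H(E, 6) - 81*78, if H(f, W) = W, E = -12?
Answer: -6312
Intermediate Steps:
H(E, 6) - 81*78 = 6 - 81*78 = 6 - 6318 = -6312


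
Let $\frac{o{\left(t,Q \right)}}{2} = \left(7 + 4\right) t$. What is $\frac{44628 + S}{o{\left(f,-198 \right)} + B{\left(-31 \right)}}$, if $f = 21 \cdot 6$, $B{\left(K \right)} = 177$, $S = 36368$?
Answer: $\frac{80996}{2949} \approx 27.466$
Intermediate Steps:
$f = 126$
$o{\left(t,Q \right)} = 22 t$ ($o{\left(t,Q \right)} = 2 \left(7 + 4\right) t = 2 \cdot 11 t = 22 t$)
$\frac{44628 + S}{o{\left(f,-198 \right)} + B{\left(-31 \right)}} = \frac{44628 + 36368}{22 \cdot 126 + 177} = \frac{80996}{2772 + 177} = \frac{80996}{2949}$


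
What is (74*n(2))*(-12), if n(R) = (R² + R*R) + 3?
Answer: -9768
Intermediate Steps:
n(R) = 3 + 2*R² (n(R) = (R² + R²) + 3 = 2*R² + 3 = 3 + 2*R²)
(74*n(2))*(-12) = (74*(3 + 2*2²))*(-12) = (74*(3 + 2*4))*(-12) = (74*(3 + 8))*(-12) = (74*11)*(-12) = 814*(-12) = -9768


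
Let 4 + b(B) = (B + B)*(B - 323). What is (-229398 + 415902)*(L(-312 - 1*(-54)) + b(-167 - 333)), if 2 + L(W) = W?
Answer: 153443554944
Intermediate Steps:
b(B) = -4 + 2*B*(-323 + B) (b(B) = -4 + (B + B)*(B - 323) = -4 + (2*B)*(-323 + B) = -4 + 2*B*(-323 + B))
L(W) = -2 + W
(-229398 + 415902)*(L(-312 - 1*(-54)) + b(-167 - 333)) = (-229398 + 415902)*((-2 + (-312 - 1*(-54))) + (-4 - 646*(-167 - 333) + 2*(-167 - 333)**2)) = 186504*((-2 + (-312 + 54)) + (-4 - 646*(-500) + 2*(-500)**2)) = 186504*((-2 - 258) + (-4 + 323000 + 2*250000)) = 186504*(-260 + (-4 + 323000 + 500000)) = 186504*(-260 + 822996) = 186504*822736 = 153443554944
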